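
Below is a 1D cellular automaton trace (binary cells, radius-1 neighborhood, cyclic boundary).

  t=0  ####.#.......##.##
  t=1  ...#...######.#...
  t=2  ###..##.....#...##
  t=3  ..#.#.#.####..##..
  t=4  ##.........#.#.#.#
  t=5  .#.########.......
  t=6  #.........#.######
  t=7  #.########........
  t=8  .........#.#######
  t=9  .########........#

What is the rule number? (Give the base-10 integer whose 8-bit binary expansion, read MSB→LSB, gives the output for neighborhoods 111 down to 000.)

67

  ###|.  b7=0 t=0,i=0
  ##.|#  b6=1 t=0,i=3
  #.#|.  b5=0 t=0,i=4
  #..|.  b4=0 t=0,i=6
  .##|.  b3=0 t=0,i=13
  .#.|.  b2=0 t=0,i=5
  ..#|#  b1=1 t=0,i=12
  ...|#  b0=1 t=0,i=7
  bits 01000011 = 67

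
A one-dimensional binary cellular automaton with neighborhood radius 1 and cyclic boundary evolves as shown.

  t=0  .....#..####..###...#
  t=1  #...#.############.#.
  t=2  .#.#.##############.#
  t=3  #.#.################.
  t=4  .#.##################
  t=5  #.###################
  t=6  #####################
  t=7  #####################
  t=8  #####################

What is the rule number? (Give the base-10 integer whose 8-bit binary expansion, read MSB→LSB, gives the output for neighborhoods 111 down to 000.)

  ###|#  b7=1 t=0,i=9
  ##.|#  b6=1 t=0,i=11
  #.#|#  b5=1 t=1,i=5
  #..|#  b4=1 t=0,i=0
  .##|#  b3=1 t=0,i=8
  .#.|.  b2=0 t=0,i=5
  ..#|#  b1=1 t=0,i=4
  ...|.  b0=0 t=0,i=1
  bits 11111010 = 250

250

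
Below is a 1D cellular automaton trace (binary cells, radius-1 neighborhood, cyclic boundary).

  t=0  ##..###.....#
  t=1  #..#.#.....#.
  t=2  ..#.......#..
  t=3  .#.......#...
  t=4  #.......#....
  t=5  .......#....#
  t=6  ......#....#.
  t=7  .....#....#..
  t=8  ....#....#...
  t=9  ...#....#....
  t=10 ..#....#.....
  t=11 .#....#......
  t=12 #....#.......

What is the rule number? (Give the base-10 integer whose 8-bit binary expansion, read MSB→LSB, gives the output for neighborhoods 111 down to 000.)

  [7] ### => #  t=0,i=0
  [6] ##. => .  t=0,i=1
  [5] #.# => .  t=1,i=4
  [4] #.. => .  t=0,i=2
  [3] .## => .  t=0,i=4
  [2] .#. => .  t=1,i=0
  [1] ..# => #  t=0,i=3
  [0] ... => .  t=0,i=8
  bits 10000010 = 130

130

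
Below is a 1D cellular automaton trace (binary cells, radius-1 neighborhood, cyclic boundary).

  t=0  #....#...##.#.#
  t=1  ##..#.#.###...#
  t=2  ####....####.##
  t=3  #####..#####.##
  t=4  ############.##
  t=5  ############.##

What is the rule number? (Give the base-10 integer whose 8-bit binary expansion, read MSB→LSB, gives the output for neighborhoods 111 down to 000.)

218

  ### -> #   bit 7 = 1  t=1,i=0
  ##. -> #   bit 6 = 1  t=0,i=0
  #.# -> .   bit 5 = 0  t=0,i=11
  #.. -> #   bit 4 = 1  t=0,i=1
  .## -> #   bit 3 = 1  t=0,i=9
  .#. -> .   bit 2 = 0  t=0,i=5
  ..# -> #   bit 1 = 1  t=0,i=4
  ... -> .   bit 0 = 0  t=0,i=2
  bits 11011010 = 218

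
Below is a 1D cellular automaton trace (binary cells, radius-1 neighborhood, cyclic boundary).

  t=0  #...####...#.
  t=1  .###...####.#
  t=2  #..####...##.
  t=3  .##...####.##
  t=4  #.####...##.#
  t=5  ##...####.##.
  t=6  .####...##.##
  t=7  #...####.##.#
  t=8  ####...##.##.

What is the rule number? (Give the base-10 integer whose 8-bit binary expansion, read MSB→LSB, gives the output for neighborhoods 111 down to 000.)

115

  [7] ### => .  t=0,i=5
  [6] ##. => #  t=0,i=7
  [5] #.# => #  t=0,i=12
  [4] #.. => #  t=0,i=1
  [3] .## => .  t=0,i=4
  [2] .#. => .  t=0,i=0
  [1] ..# => #  t=0,i=3
  [0] ... => #  t=0,i=2
  bits 01110011 = 115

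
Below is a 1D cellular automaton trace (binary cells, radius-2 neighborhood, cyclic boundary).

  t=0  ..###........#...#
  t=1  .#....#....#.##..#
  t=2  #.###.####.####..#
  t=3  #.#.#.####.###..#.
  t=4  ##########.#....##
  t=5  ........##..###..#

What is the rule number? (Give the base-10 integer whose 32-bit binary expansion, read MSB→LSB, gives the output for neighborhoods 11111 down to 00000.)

  nb #####: next=.  (t=4,i=0, bit31=0)
  nb ####.: next=#  (t=2,i=8, bit30=1)
  nb ###.#: next=#  (t=2,i=4, bit29=1)
  nb ###..: next=.  (t=0,i=4, bit28=0)
  nb ##.##: next=.  (t=2,i=1, bit27=0)
  nb ##.#.: next=.  (t=4,i=10, bit26=0)
  nb ##..#: next=.  (t=1,i=15, bit25=0)
  nb ##...: next=.  (t=0,i=5, bit24=0)
  nb #.###: next=#  (t=2,i=2, bit23=1)
  nb #.##.: next=#  (t=1,i=13, bit22=1)
  nb #.#.#: next=#  (t=3,i=0, bit21=1)
  nb #.#..: next=.  (t=1,i=1, bit20=0)
  nb #..##: next=#  (t=0,i=1, bit19=1)
  nb #..#.: next=.  (t=1,i=16, bit18=0)
  nb #...#: next=.  (t=0,i=15, bit17=0)
  nb #....: next=#  (t=0,i=6, bit16=1)
  nb .####: next=#  (t=2,i=7, bit15=1)
  nb .###.: next=.  (t=0,i=3, bit14=0)
  nb .##.#: next=#  (t=2,i=0, bit13=1)
  nb .##..: next=#  (t=1,i=14, bit12=1)
  nb .#.##: next=#  (t=1,i=12, bit11=1)
  nb .#.#.: next=#  (t=1,i=0, bit10=1)
  nb .#..#: next=.  (t=0,i=0, bit9=0)
  nb .#...: next=#  (t=0,i=14, bit8=1)
  nb ..###: next=.  (t=0,i=2, bit7=0)
  nb ..##.: next=.  (t=2,i=17, bit6=0)
  nb ..#.#: next=#  (t=1,i=11, bit5=1)
  nb ..#..: next=#  (t=0,i=13, bit4=1)
  nb ...##: next=.  (t=4,i=15, bit3=0)
  nb ...#.: next=.  (t=0,i=12, bit2=0)
  nb ....#: next=#  (t=0,i=11, bit1=1)
  nb .....: next=.  (t=0,i=7, bit0=0)
  bits 01100000111010011011110100110010 = 1625931058

1625931058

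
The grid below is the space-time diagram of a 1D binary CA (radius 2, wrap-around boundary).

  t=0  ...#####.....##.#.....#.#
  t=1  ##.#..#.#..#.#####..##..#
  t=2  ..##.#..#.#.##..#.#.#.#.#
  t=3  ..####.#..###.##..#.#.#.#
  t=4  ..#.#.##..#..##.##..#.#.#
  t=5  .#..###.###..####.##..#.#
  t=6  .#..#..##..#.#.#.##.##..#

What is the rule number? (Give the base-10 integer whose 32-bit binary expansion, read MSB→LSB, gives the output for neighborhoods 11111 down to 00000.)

1341532630

  nb #####: next=.  (t=0,i=5, bit31=0)
  nb ####.: next=#  (t=0,i=6, bit30=1)
  nb ###.#: next=.  (t=1,i=1, bit29=0)
  nb ###..: next=.  (t=0,i=7, bit28=0)
  nb ##.##: next=#  (t=3,i=13, bit27=1)
  nb ##.#.: next=#  (t=0,i=15, bit26=1)
  nb ##..#: next=#  (t=1,i=18, bit25=1)
  nb ##...: next=#  (t=0,i=8, bit24=1)
  nb #.###: next=#  (t=1,i=13, bit23=1)
  nb #.##.: next=#  (t=2,i=12, bit22=1)
  nb #.#.#: next=#  (t=2,i=10, bit21=1)
  nb #.#..: next=#  (t=0,i=16, bit20=1)
  nb #..##: next=.  (t=1,i=19, bit19=0)
  nb #..#.: next=#  (t=1,i=5, bit18=1)
  nb #...#: next=#  (t=0,i=1, bit17=1)
  nb #....: next=.  (t=0,i=9, bit16=0)
  nb .####: next=.  (t=0,i=4, bit15=0)
  nb .###.: next=.  (t=1,i=0, bit14=0)
  nb .##.#: next=#  (t=0,i=14, bit13=1)
  nb .##..: next=.  (t=1,i=21, bit12=0)
  nb .#.##: next=#  (t=1,i=12, bit11=1)
  nb .#.#.: next=.  (t=0,i=23, bit10=0)
  nb .#..#: next=.  (t=1,i=4, bit9=0)
  nb .#...: next=#  (t=0,i=0, bit8=1)
  nb ..###: next=#  (t=0,i=3, bit7=1)
  nb ..##.: next=#  (t=0,i=13, bit6=1)
  nb ..#.#: next=.  (t=0,i=22, bit5=0)
  nb ..#..: next=#  (t=4,i=10, bit4=1)
  nb ...##: next=.  (t=0,i=2, bit3=0)
  nb ...#.: next=#  (t=0,i=21, bit2=1)
  nb ....#: next=#  (t=0,i=11, bit1=1)
  nb .....: next=.  (t=0,i=10, bit0=0)
  bits 01001111111101100010100111010110 = 1341532630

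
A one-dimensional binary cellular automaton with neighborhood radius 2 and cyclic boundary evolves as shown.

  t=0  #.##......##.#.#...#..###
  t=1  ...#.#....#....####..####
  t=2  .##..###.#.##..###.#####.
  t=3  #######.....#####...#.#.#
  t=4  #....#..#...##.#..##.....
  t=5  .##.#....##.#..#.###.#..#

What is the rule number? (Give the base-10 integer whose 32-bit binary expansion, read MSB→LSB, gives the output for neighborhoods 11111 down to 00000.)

1109119428

  nb #####: next=.  (t=2,i=21, bit31=0)
  nb ####.: next=#  (t=0,i=24, bit30=1)
  nb ###.#: next=.  (t=0,i=0, bit29=0)
  nb ###..: next=.  (t=1,i=18, bit28=0)
  nb ##.##: next=.  (t=0,i=1, bit27=0)
  nb ##.#.: next=.  (t=0,i=12, bit26=0)
  nb ##..#: next=#  (t=1,i=19, bit25=1)
  nb ##...: next=.  (t=0,i=4, bit24=0)
  nb #.###: next=.  (t=2,i=19, bit23=0)
  nb #.##.: next=.  (t=0,i=2, bit22=0)
  nb #.#.#: next=.  (t=0,i=13, bit21=0)
  nb #.#..: next=#  (t=0,i=15, bit20=1)
  nb #..##: next=#  (t=0,i=21, bit19=1)
  nb #..#.: next=.  (t=4,i=7, bit18=0)
  nb #...#: next=#  (t=0,i=17, bit17=1)
  nb #....: next=#  (t=0,i=5, bit16=1)
  nb .####: next=#  (t=0,i=23, bit15=1)
  nb .###.: next=#  (t=2,i=6, bit14=1)
  nb .##.#: next=.  (t=0,i=11, bit13=0)
  nb .##..: next=#  (t=0,i=3, bit12=1)
  nb .#.##: next=.  (t=2,i=10, bit11=0)
  nb .#.#.: next=.  (t=0,i=14, bit10=0)
  nb .#..#: next=.  (t=0,i=20, bit9=0)
  nb .#...: next=#  (t=0,i=16, bit8=1)
  nb ..###: next=#  (t=0,i=22, bit7=1)
  nb ..##.: next=#  (t=0,i=10, bit6=1)
  nb ..#.#: next=.  (t=1,i=3, bit5=0)
  nb ..#..: next=.  (t=0,i=19, bit4=0)
  nb ...##: next=.  (t=0,i=9, bit3=0)
  nb ...#.: next=#  (t=0,i=18, bit2=1)
  nb ....#: next=.  (t=0,i=8, bit1=0)
  nb .....: next=.  (t=0,i=6, bit0=0)
  bits 01000010000110111101000111000100 = 1109119428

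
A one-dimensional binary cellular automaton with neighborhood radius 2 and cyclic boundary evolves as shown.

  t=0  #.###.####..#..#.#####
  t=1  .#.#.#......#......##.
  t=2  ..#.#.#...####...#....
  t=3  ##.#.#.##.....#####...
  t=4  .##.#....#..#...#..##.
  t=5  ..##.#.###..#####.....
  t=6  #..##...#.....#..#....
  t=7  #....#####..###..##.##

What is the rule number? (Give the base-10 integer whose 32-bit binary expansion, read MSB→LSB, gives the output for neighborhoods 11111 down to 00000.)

  #####|#  b31=1 t=0,i=19
  ####.|.  b30=0 t=0,i=8
  ###.#|.  b29=0 t=0,i=0
  ###..|.  b28=0 t=0,i=9
  ##.##|#  b27=1 t=0,i=1
  ##.#.|#  b26=1 t=3,i=2
  ##..#|.  b25=0 t=0,i=10
  ##...|#  b24=1 t=2,i=14
  #.###|.  b23=0 t=0,i=2
  #.##.|.  b22=0 t=3,i=7
  #.#.#|.  b21=0 t=1,i=3
  #.#..|.  b20=0 t=1,i=5
  #..##|.  b19=0 t=4,i=0
  #..#.|.  b18=0 t=0,i=11
  #...#|#  b17=1 t=2,i=8
  #....|.  b16=0 t=1,i=7
  .####|.  b15=0 t=0,i=7
  .###.|#  b14=1 t=0,i=3
  .##.#|#  b13=1 t=3,i=1
  .##..|.  b12=0 t=1,i=20
  .#.##|.  b11=0 t=0,i=16
  .#.#.|#  b10=1 t=1,i=2
  .#..#|.  b9=0 t=0,i=13
  .#...|#  b8=1 t=1,i=6
  ..###|.  b7=0 t=2,i=10
  ..##.|.  b6=0 t=1,i=19
  ..#.#|.  b5=0 t=0,i=15
  ..#..|#  b4=1 t=0,i=12
  ...##|.  b3=0 t=1,i=18
  ...#.|#  b2=1 t=1,i=11
  ....#|#  b1=1 t=1,i=10
  .....|.  b0=0 t=1,i=8
  bits 10001101000000100110010100010110 = 2365744406

2365744406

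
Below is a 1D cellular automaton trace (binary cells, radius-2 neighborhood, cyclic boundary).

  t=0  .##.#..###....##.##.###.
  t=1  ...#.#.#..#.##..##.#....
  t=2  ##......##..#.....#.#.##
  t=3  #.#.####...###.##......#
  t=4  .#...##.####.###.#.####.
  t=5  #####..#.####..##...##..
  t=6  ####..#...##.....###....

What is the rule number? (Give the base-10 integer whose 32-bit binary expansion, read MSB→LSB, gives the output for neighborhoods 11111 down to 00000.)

3980821403

  [31] ##### => #  t=5,i=2
  [30] ####. => #  t=2,i=0
  [29] ###.# => #  t=3,i=13
  [28] ###.. => .  t=0,i=9
  [27] ##.## => #  t=0,i=16
  [26] ##.#. => #  t=0,i=3
  [25] ##..# => .  t=0,i=23
  [24] ##... => #  t=0,i=10
  [23] #.### => .  t=0,i=20
  [22] #.##. => #  t=0,i=17
  [21] #.#.# => .  t=1,i=5
  [20] #.#.. => .  t=0,i=4
  [19] #..## => .  t=0,i=0
  [18] #..#. => #  t=1,i=9
  [17] #...# => #  t=3,i=9
  [16] #.... => .  t=0,i=11
  [15] .#### => #  t=2,i=23
  [14] .###. => .  t=0,i=8
  [13] .##.# => .  t=0,i=2
  [12] .##.. => .  t=1,i=13
  [11] .#.## => .  t=1,i=11
  [10] .#.#. => .  t=1,i=4
  [9] .#..# => #  t=0,i=5
  [8] .#... => #  t=1,i=20
  [7] ..### => #  t=0,i=7
  [6] ..##. => .  t=0,i=1
  [5] ..#.# => .  t=1,i=3
  [4] ..#.. => #  t=2,i=12
  [3] ...## => #  t=0,i=13
  [2] ...#. => .  t=1,i=2
  [1] ....# => #  t=0,i=12
  [0] ..... => #  t=1,i=0
  bits 11101101010001101000001110011011 = 3980821403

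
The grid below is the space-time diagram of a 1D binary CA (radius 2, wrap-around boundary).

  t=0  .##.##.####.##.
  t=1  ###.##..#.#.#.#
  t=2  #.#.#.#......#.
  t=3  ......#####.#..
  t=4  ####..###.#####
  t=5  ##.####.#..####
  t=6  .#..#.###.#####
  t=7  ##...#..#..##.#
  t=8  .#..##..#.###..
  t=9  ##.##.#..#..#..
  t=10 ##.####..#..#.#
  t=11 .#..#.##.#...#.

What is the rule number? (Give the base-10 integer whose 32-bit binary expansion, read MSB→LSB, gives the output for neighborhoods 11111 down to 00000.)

3059329493

  nb #####: next=#  (t=3,i=8, bit31=1)
  nb ####.: next=.  (t=0,i=9, bit30=0)
  nb ###.#: next=#  (t=0,i=10, bit29=1)
  nb ###..: next=#  (t=4,i=3, bit28=1)
  nb ##.##: next=.  (t=0,i=3, bit27=0)
  nb ##.#.: next=#  (t=3,i=11, bit26=1)
  nb ##..#: next=#  (t=0,i=14, bit25=1)
  nb ##...: next=.  (t=7,i=2, bit24=0)
  nb #.###: next=.  (t=0,i=7, bit23=0)
  nb #.##.: next=#  (t=0,i=4, bit22=1)
  nb #.#.#: next=.  (t=1,i=10, bit21=0)
  nb #.#..: next=#  (t=2,i=6, bit20=1)
  nb #..##: next=#  (t=0,i=0, bit19=1)
  nb #..#.: next=.  (t=1,i=7, bit18=0)
  nb #...#: next=.  (t=7,i=3, bit17=0)
  nb #....: next=#  (t=2,i=8, bit16=1)
  nb .####: next=#  (t=0,i=8, bit15=1)
  nb .###.: next=.  (t=4,i=7, bit14=0)
  nb .##.#: next=#  (t=0,i=2, bit13=1)
  nb .##..: next=.  (t=0,i=13, bit12=0)
  nb .#.##: next=#  (t=1,i=13, bit11=1)
  nb .#.#.: next=.  (t=1,i=9, bit10=0)
  nb .#..#: next=.  (t=5,i=9, bit9=0)
  nb .#...: next=#  (t=2,i=7, bit8=1)
  nb ..###: next=#  (t=3,i=6, bit7=1)
  nb ..##.: next=#  (t=0,i=1, bit6=1)
  nb ..#.#: next=.  (t=1,i=8, bit5=0)
  nb ..#..: next=#  (t=7,i=5, bit4=1)
  nb ...##: next=.  (t=3,i=5, bit3=0)
  nb ...#.: next=#  (t=2,i=12, bit2=1)
  nb ....#: next=.  (t=2,i=11, bit1=0)
  nb .....: next=#  (t=2,i=9, bit0=1)
  bits 10110110010110011010100111010101 = 3059329493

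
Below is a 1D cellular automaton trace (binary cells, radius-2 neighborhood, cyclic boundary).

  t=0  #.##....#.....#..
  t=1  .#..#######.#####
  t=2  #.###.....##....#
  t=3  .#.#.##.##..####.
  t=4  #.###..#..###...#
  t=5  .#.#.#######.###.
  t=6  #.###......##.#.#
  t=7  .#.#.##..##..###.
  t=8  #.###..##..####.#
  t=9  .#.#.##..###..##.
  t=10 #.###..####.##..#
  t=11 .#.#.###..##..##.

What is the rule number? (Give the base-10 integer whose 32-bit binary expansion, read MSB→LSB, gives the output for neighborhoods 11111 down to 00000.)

791629726

  ##### -> .   bit 31 = 0  t=1,i=6
  ####. -> .   bit 30 = 0  t=1,i=9
  ###.# -> #   bit 29 = 1  t=1,i=10
  ###.. -> .   bit 28 = 0  t=2,i=4
  ##.## -> #   bit 27 = 1  t=1,i=11
  ##.#. -> #   bit 26 = 1  t=1,i=0
  ##..# -> #   bit 25 = 1  t=3,i=10
  ##... -> #   bit 24 = 1  t=0,i=4
  #.### -> .   bit 23 = 0  t=1,i=12
  #.##. -> .   bit 22 = 0  t=0,i=2
  #.#.# -> #   bit 21 = 1  t=3,i=3
  #.#.. -> .   bit 20 = 0  t=1,i=1
  #..## -> #   bit 19 = 1  t=1,i=3
  #..#. -> #   bit 18 = 1  t=0,i=16
  #...# -> #   bit 17 = 1  t=4,i=14
  #.... -> #   bit 16 = 1  t=0,i=5
  .#### -> .   bit 15 = 0  t=1,i=5
  .###. -> #   bit 14 = 1  t=2,i=3
  .##.# -> .   bit 13 = 0  t=2,i=0
  .##.. -> .   bit 12 = 0  t=0,i=3
  .#.## -> #   bit 11 = 1  t=0,i=1
  .#.#. -> #   bit 10 = 1  t=3,i=2
  .#..# -> #   bit 9 = 1  t=0,i=15
  .#... -> #   bit 8 = 1  t=0,i=9
  ..### -> #   bit 7 = 1  t=1,i=4
  ..##. -> .   bit 6 = 0  t=2,i=10
  ..#.# -> .   bit 5 = 0  t=0,i=0
  ..#.. -> #   bit 4 = 1  t=0,i=8
  ...## -> #   bit 3 = 1  t=2,i=9
  ...#. -> #   bit 2 = 1  t=0,i=7
  ....# -> #   bit 1 = 1  t=0,i=6
  ..... -> .   bit 0 = 0  t=0,i=11
  bits 00101111001011110100111110011110 = 791629726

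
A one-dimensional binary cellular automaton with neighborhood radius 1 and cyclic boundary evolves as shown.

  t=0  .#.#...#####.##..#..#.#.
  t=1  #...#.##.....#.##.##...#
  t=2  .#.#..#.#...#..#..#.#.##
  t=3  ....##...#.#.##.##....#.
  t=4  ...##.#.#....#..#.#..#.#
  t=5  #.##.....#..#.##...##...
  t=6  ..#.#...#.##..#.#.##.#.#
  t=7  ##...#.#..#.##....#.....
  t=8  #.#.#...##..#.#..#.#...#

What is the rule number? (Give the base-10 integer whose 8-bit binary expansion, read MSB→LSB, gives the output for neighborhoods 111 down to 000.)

26

  ###|.  b7=0 t=0,i=8
  ##.|.  b6=0 t=0,i=11
  #.#|.  b5=0 t=0,i=2
  #..|#  b4=1 t=0,i=4
  .##|#  b3=1 t=0,i=7
  .#.|.  b2=0 t=0,i=1
  ..#|#  b1=1 t=0,i=0
  ...|.  b0=0 t=0,i=5
  bits 00011010 = 26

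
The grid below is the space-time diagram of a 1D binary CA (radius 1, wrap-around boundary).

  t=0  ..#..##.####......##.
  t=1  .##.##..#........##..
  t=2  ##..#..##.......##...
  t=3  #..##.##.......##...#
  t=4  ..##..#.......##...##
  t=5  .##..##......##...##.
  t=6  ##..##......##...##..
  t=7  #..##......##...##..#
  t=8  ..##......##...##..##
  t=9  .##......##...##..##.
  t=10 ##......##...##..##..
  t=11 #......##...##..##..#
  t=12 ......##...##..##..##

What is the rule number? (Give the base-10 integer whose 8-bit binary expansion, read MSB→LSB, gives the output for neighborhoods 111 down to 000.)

  ### -> .   bit 7 = 0  t=0,i=9
  ##. -> .   bit 6 = 0  t=0,i=6
  #.# -> .   bit 5 = 0  t=0,i=7
  #.. -> .   bit 4 = 0  t=0,i=3
  .## -> #   bit 3 = 1  t=0,i=5
  .#. -> #   bit 2 = 1  t=0,i=2
  ..# -> #   bit 1 = 1  t=0,i=1
  ... -> .   bit 0 = 0  t=0,i=0
  bits 00001110 = 14

14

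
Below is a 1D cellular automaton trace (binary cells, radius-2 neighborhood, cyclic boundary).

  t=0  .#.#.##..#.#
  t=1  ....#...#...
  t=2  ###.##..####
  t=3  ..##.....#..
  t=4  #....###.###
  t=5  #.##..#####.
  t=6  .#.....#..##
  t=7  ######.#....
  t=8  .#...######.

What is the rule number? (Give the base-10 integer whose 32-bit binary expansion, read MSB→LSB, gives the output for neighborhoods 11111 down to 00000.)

1016449299

  ##### -> .   bit 31 = 0  t=2,i=0
  ####. -> .   bit 30 = 0  t=2,i=1
  ###.# -> #   bit 29 = 1  t=2,i=2
  ###.. -> #   bit 28 = 1  t=4,i=0
  ##.## -> #   bit 27 = 1  t=2,i=3
  ##.#. -> #   bit 26 = 1  t=5,i=11
  ##..# -> .   bit 25 = 0  t=0,i=7
  ##... -> .   bit 24 = 0  t=3,i=4
  #.### -> #   bit 23 = 1  t=4,i=9
  #.##. -> .   bit 22 = 0  t=0,i=5
  #.#.# -> .   bit 21 = 0  t=0,i=1
  #.#.. -> #   bit 20 = 1  t=6,i=1
  #..## -> .   bit 19 = 0  t=2,i=7
  #..#. -> #   bit 18 = 1  t=0,i=8
  #...# -> .   bit 17 = 0  t=1,i=6
  #.... -> #   bit 16 = 1  t=1,i=10
  .#### -> #   bit 15 = 1  t=2,i=9
  .###. -> #   bit 14 = 1  t=4,i=6
  .##.# -> .   bit 13 = 0  t=6,i=11
  .##.. -> .   bit 12 = 0  t=0,i=6
  .#.## -> #   bit 11 = 1  t=0,i=4
  .#.#. -> .   bit 10 = 0  t=0,i=0
  .#..# -> .   bit 9 = 0  t=6,i=8
  .#... -> #   bit 8 = 1  t=1,i=5
  ..### -> .   bit 7 = 0  t=2,i=8
  ..##. -> .   bit 6 = 0  t=3,i=2
  ..#.# -> .   bit 5 = 0  t=0,i=9
  ..#.. -> #   bit 4 = 1  t=1,i=4
  ...## -> .   bit 3 = 0  t=3,i=1
  ...#. -> .   bit 2 = 0  t=1,i=3
  ....# -> #   bit 1 = 1  t=1,i=2
  ..... -> #   bit 0 = 1  t=1,i=0
  bits 00111100100101011100100100010011 = 1016449299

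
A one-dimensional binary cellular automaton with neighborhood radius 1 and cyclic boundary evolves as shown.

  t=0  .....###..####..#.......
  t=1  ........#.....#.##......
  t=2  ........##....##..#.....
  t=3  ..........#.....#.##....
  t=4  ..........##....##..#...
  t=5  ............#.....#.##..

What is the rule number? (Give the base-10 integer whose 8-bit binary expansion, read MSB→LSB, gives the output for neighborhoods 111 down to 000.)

  ### -> .   bit 7 = 0  t=0,i=6
  ##. -> .   bit 6 = 0  t=0,i=7
  #.# -> #   bit 5 = 1  t=1,i=15
  #.. -> #   bit 4 = 1  t=0,i=8
  .## -> .   bit 3 = 0  t=0,i=5
  .#. -> #   bit 2 = 1  t=0,i=16
  ..# -> .   bit 1 = 0  t=0,i=4
  ... -> .   bit 0 = 0  t=0,i=0
  bits 00110100 = 52

52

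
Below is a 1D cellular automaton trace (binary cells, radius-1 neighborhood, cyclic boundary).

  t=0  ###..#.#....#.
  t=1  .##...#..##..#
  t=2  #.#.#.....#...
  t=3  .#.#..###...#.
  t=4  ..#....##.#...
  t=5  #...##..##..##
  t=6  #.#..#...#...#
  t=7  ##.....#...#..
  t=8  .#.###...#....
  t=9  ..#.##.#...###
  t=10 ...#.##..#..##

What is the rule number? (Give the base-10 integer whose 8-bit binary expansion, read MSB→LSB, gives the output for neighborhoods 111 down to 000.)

225

  ### -> #   bit 7 = 1  t=0,i=1
  ##. -> #   bit 6 = 1  t=0,i=2
  #.# -> #   bit 5 = 1  t=0,i=6
  #.. -> .   bit 4 = 0  t=0,i=3
  .## -> .   bit 3 = 0  t=0,i=0
  .#. -> .   bit 2 = 0  t=0,i=5
  ..# -> .   bit 1 = 0  t=0,i=4
  ... -> #   bit 0 = 1  t=0,i=9
  bits 11100001 = 225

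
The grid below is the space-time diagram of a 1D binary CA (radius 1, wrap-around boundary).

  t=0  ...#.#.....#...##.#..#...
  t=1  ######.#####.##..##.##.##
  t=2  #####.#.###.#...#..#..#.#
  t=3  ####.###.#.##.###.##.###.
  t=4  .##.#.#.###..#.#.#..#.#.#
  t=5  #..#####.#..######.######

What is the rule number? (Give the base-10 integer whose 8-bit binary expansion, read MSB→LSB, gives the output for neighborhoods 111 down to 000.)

167

  [7] ### => #  t=1,i=0
  [6] ##. => .  t=0,i=16
  [5] #.# => #  t=0,i=4
  [4] #.. => .  t=0,i=6
  [3] .## => .  t=0,i=15
  [2] .#. => #  t=0,i=3
  [1] ..# => #  t=0,i=2
  [0] ... => #  t=0,i=0
  bits 10100111 = 167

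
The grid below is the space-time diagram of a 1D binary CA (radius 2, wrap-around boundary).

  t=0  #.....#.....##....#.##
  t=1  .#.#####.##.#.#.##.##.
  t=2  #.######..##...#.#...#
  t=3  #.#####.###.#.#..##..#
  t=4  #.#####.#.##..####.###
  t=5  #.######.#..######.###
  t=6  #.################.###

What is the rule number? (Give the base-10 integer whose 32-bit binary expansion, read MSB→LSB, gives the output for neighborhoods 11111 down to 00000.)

  nb #####: next=#  (t=1,i=5, bit31=1)
  nb ####.: next=#  (t=1,i=6, bit30=1)
  nb ###.#: next=#  (t=1,i=7, bit29=1)
  nb ###..: next=.  (t=0,i=0, bit28=0)
  nb ##.##: next=.  (t=1,i=8, bit27=0)
  nb ##.#.: next=#  (t=1,i=11, bit26=1)
  nb ##..#: next=#  (t=1,i=21, bit25=1)
  nb ##...: next=#  (t=0,i=1, bit24=1)
  nb #.###: next=#  (t=0,i=20, bit23=1)
  nb #.##.: next=.  (t=1,i=9, bit22=0)
  nb #.#.#: next=.  (t=1,i=12, bit21=0)
  nb #.#..: next=#  (t=2,i=17, bit20=1)
  nb #..##: next=#  (t=2,i=9, bit19=1)
  nb #..#.: next=#  (t=1,i=0, bit18=1)
  nb #...#: next=.  (t=2,i=13, bit17=0)
  nb #....: next=.  (t=0,i=2, bit16=0)
  nb .####: next=#  (t=1,i=4, bit15=1)
  nb .###.: next=.  (t=0,i=21, bit14=0)
  nb .##.#: next=#  (t=1,i=10, bit13=1)
  nb .##..: next=.  (t=0,i=13, bit12=0)
  nb .#.##: next=#  (t=0,i=19, bit11=1)
  nb .#.#.: next=.  (t=1,i=13, bit10=0)
  nb .#..#: next=#  (t=3,i=15, bit9=1)
  nb .#...: next=#  (t=0,i=7, bit8=1)
  nb ..###: next=#  (t=4,i=14, bit7=1)
  nb ..##.: next=#  (t=0,i=12, bit6=1)
  nb ..#.#: next=.  (t=0,i=18, bit5=0)
  nb ..#..: next=#  (t=0,i=6, bit4=1)
  nb ...##: next=.  (t=0,i=11, bit3=0)
  nb ...#.: next=#  (t=0,i=5, bit2=1)
  nb ....#: next=#  (t=0,i=4, bit1=1)
  nb .....: next=#  (t=0,i=3, bit0=1)
  bits 11100111100111001010101111010111 = 3885804503

3885804503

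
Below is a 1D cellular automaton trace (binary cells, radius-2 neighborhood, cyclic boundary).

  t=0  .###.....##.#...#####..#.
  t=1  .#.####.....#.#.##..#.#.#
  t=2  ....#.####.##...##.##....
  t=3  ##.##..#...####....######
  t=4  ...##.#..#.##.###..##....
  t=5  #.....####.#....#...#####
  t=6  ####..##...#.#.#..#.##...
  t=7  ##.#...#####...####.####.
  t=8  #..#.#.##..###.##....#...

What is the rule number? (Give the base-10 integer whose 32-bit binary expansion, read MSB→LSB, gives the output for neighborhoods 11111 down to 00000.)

290951845

  ##### -> .   bit 31 = 0  t=0,i=18
  ####. -> .   bit 30 = 0  t=0,i=19
  ###.# -> .   bit 29 = 0  t=2,i=9
  ###.. -> #   bit 28 = 1  t=0,i=3
  ##.## -> .   bit 27 = 0  t=2,i=10
  ##.#. -> .   bit 26 = 0  t=0,i=11
  ##..# -> .   bit 25 = 0  t=0,i=21
  ##... -> #   bit 24 = 1  t=0,i=4
  #.### -> .   bit 23 = 0  t=1,i=3
  #.##. -> #   bit 22 = 1  t=1,i=16
  #.#.# -> .   bit 21 = 0  t=1,i=1
  #.#.. -> #   bit 20 = 1  t=0,i=12
  #..## -> .   bit 19 = 0  t=0,i=0
  #..#. -> #   bit 18 = 1  t=0,i=22
  #...# -> #   bit 17 = 1  t=0,i=14
  #.... -> #   bit 16 = 1  t=0,i=5
  .#### -> #   bit 15 = 1  t=0,i=17
  .###. -> .   bit 14 = 0  t=0,i=2
  .##.# -> .   bit 13 = 0  t=0,i=10
  .##.. -> #   bit 12 = 1  t=1,i=17
  .#.## -> .   bit 11 = 0  t=1,i=2
  .#.#. -> .   bit 10 = 0  t=1,i=0
  .#..# -> #   bit 9 = 1  t=0,i=24
  .#... -> .   bit 8 = 0  t=0,i=13
  ..### -> #   bit 7 = 1  t=0,i=1
  ..##. -> .   bit 6 = 0  t=0,i=9
  ..#.# -> #   bit 5 = 1  t=1,i=12
  ..#.. -> .   bit 4 = 0  t=0,i=23
  ...## -> .   bit 3 = 0  t=0,i=8
  ...#. -> #   bit 2 = 1  t=1,i=11
  ....# -> .   bit 1 = 0  t=0,i=7
  ..... -> #   bit 0 = 1  t=0,i=6
  bits 00010001010101111001001010100101 = 290951845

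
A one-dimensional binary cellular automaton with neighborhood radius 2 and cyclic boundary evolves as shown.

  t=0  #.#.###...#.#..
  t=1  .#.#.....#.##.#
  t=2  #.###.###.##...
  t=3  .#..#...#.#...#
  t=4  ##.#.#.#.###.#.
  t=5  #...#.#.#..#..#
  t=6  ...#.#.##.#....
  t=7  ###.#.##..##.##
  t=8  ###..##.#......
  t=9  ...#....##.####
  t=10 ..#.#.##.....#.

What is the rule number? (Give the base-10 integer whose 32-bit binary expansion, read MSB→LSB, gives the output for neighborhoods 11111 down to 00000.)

3797159183

  ##### -> #   bit 31 = 1  t=7,i=0
  ####. -> #   bit 30 = 1  t=7,i=1
  ###.# -> #   bit 29 = 1  t=2,i=4
  ###.. -> .   bit 28 = 0  t=0,i=6
  ##.## -> .   bit 27 = 0  t=2,i=5
  ##.#. -> .   bit 26 = 0  t=1,i=13
  ##..# -> #   bit 25 = 1  t=7,i=8
  ##... -> .   bit 24 = 0  t=0,i=7
  #.### -> .   bit 23 = 0  t=0,i=4
  #.##. -> #   bit 22 = 1  t=1,i=11
  #.#.# -> .   bit 21 = 0  t=0,i=2
  #.#.. -> #   bit 20 = 1  t=0,i=12
  #..## -> .   bit 19 = 0  t=5,i=13
  #..#. -> #   bit 18 = 1  t=0,i=14
  #...# -> .   bit 17 = 0  t=0,i=8
  #.... -> .   bit 16 = 0  t=1,i=5
  .#### -> .   bit 15 = 0  t=7,i=14
  .###. -> .   bit 14 = 0  t=0,i=5
  .##.# -> .   bit 13 = 0  t=1,i=12
  .##.. -> .   bit 12 = 0  t=2,i=11
  .#.## -> #   bit 11 = 1  t=0,i=3
  .#.#. -> #   bit 10 = 1  t=0,i=1
  .#..# -> .   bit 9 = 0  t=0,i=13
  .#... -> #   bit 8 = 1  t=1,i=4
  ..### -> .   bit 7 = 0  t=8,i=0
  ..##. -> .   bit 6 = 0  t=5,i=14
  ..#.# -> .   bit 5 = 0  t=0,i=0
  ..#.. -> .   bit 4 = 0  t=3,i=4
  ...## -> #   bit 3 = 1  t=8,i=14
  ...#. -> #   bit 2 = 1  t=0,i=9
  ....# -> #   bit 1 = 1  t=1,i=7
  ..... -> #   bit 0 = 1  t=1,i=6
  bits 11100010010101000000110100001111 = 3797159183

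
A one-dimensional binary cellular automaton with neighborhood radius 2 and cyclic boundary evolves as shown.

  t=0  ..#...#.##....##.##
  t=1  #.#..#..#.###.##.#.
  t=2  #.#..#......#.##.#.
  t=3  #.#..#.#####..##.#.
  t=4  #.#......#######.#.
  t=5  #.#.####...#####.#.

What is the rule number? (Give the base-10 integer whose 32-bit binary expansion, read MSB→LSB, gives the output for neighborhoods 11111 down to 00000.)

  [31] ##### => #  t=3,i=9
  [30] ####. => #  t=3,i=10
  [29] ###.# => #  t=1,i=12
  [28] ###.. => #  t=3,i=11
  [27] ##.## => .  t=0,i=16
  [26] ##.#. => .  t=1,i=16
  [25] ##..# => #  t=0,i=0
  [24] ##... => #  t=0,i=10
  [23] #.### => .  t=1,i=10
  [22] #.##. => #  t=0,i=8
  [21] #.#.# => #  t=1,i=0
  [20] #.#.. => #  t=1,i=2
  [19] #..## => #  t=3,i=13
  [18] #..#. => .  t=0,i=1
  [17] #...# => .  t=0,i=4
  [16] #.... => #  t=0,i=11
  [15] .#### => .  t=3,i=8
  [14] .###. => .  t=1,i=11
  [13] .##.# => #  t=0,i=15
  [12] .##.. => .  t=0,i=9
  [11] .#.## => .  t=0,i=7
  [10] .#.#. => .  t=1,i=1
  [9] .#..# => .  t=1,i=3
  [8] .#... => .  t=0,i=3
  [7] ..### => .  t=4,i=9
  [6] ..##. => #  t=0,i=14
  [5] ..#.# => .  t=0,i=6
  [4] ..#.. => #  t=0,i=2
  [3] ...## => .  t=0,i=13
  [2] ...#. => #  t=0,i=5
  [1] ....# => #  t=0,i=12
  [0] ..... => #  t=2,i=8
  bits 11110011011110010010000001010111 = 4084801623

4084801623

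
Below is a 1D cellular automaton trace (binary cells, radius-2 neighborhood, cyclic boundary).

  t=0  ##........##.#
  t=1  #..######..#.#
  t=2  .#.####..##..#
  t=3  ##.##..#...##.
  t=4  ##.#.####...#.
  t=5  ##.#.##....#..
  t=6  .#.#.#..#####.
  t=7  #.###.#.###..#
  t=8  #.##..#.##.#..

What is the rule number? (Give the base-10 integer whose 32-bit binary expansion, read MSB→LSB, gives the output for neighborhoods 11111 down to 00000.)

2196105111

  ##### -> #   bit 31 = 1  t=1,i=5
  ####. -> .   bit 30 = 0  t=1,i=7
  ###.# -> .   bit 29 = 0  t=7,i=4
  ###.. -> .   bit 28 = 0  t=0,i=1
  ##.## -> .   bit 27 = 0  t=0,i=12
  ##.#. -> .   bit 26 = 0  t=4,i=2
  ##..# -> #   bit 25 = 1  t=1,i=1
  ##... -> .   bit 24 = 0  t=0,i=2
  #.### -> #   bit 23 = 1  t=0,i=13
  #.##. -> #   bit 22 = 1  t=1,i=13
  #.#.# -> #   bit 21 = 1  t=2,i=1
  #.#.. -> .   bit 20 = 0  t=6,i=5
  #..## -> .   bit 19 = 0  t=1,i=2
  #..#. -> #   bit 18 = 1  t=1,i=10
  #...# -> .   bit 17 = 0  t=3,i=9
  #.... -> #   bit 16 = 1  t=0,i=3
  .#### -> #   bit 15 = 1  t=1,i=4
  .###. -> #   bit 14 = 1  t=0,i=0
  .##.# -> #   bit 13 = 1  t=0,i=11
  .##.. -> .   bit 12 = 0  t=1,i=0
  .#.## -> .   bit 11 = 0  t=1,i=12
  .#.#. -> #   bit 10 = 1  t=2,i=0
  .#..# -> #   bit 9 = 1  t=5,i=12
  .#... -> #   bit 8 = 1  t=3,i=8
  ..### -> #   bit 7 = 1  t=1,i=3
  ..##. -> .   bit 6 = 0  t=0,i=10
  ..#.# -> .   bit 5 = 0  t=1,i=11
  ..#.. -> #   bit 4 = 1  t=3,i=7
  ...## -> .   bit 3 = 0  t=0,i=9
  ...#. -> #   bit 2 = 1  t=4,i=11
  ....# -> #   bit 1 = 1  t=0,i=8
  ..... -> #   bit 0 = 1  t=0,i=4
  bits 10000010111001011110011110010111 = 2196105111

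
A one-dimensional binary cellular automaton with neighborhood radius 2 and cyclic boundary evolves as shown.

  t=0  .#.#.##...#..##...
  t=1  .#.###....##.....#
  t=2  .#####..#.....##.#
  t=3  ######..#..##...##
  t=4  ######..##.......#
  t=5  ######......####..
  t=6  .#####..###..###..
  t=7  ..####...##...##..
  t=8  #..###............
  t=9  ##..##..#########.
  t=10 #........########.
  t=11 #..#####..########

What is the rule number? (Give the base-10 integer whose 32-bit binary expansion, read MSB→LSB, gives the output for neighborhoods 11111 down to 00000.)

4109421107

  #####|#  b31=1 t=2,i=3
  ####.|#  b30=1 t=2,i=4
  ###.#|#  b29=1 t=9,i=16
  ###..|#  b28=1 t=1,i=5
  ##.##|.  b27=0 t=9,i=17
  ##.#.|#  b26=1 t=2,i=16
  ##..#|.  b25=0 t=2,i=6
  ##...|.  b24=0 t=0,i=7
  #.###|#  b23=1 t=1,i=3
  #.##.|#  b22=1 t=0,i=5
  #.#.#|#  b21=1 t=0,i=3
  #.#..|#  b20=1 t=10,i=0
  #..##|.  b19=0 t=0,i=12
  #..#.|.  b18=0 t=2,i=7
  #...#|.  b17=0 t=0,i=8
  #....|.  b16=0 t=0,i=16
  .####|#  b15=1 t=2,i=2
  .###.|#  b14=1 t=1,i=4
  .##.#|.  b13=0 t=2,i=15
  .##..|.  b12=0 t=0,i=6
  .#.##|#  b11=1 t=0,i=4
  .#.#.|.  b10=0 t=0,i=2
  .#..#|#  b9=1 t=0,i=11
  .#...|.  b8=0 t=2,i=9
  ..###|.  b7=0 t=3,i=16
  ..##.|.  b6=0 t=0,i=13
  ..#.#|#  b5=1 t=0,i=1
  ..#..|#  b4=1 t=0,i=10
  ...##|.  b3=0 t=1,i=9
  ...#.|.  b2=0 t=0,i=0
  ....#|#  b1=1 t=0,i=17
  .....|#  b0=1 t=1,i=14
  bits 11110100111100001100101000110011 = 4109421107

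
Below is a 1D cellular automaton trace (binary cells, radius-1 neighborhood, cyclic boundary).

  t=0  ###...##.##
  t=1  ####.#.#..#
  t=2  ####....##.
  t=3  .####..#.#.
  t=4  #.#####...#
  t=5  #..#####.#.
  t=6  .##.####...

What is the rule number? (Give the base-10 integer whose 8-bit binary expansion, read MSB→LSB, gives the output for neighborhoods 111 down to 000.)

  nb ###: next=#  (t=0,i=0, bit7=1)
  nb ##.: next=#  (t=0,i=2, bit6=1)
  nb #.#: next=.  (t=0,i=8, bit5=0)
  nb #..: next=#  (t=0,i=3, bit4=1)
  nb .##: next=.  (t=0,i=6, bit3=0)
  nb .#.: next=.  (t=1,i=5, bit2=0)
  nb ..#: next=#  (t=0,i=5, bit1=1)
  nb ...: next=.  (t=0,i=4, bit0=0)
  bits 11010010 = 210

210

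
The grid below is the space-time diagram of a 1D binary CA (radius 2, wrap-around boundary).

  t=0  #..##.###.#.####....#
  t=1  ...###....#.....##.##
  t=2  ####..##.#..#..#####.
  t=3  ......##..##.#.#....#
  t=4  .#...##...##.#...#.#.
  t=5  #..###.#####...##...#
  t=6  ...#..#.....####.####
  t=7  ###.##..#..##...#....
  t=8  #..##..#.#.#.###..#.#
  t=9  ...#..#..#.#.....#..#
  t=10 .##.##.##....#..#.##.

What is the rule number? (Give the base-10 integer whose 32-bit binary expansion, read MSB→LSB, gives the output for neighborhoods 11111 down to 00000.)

  #####|.  b31=0 t=2,i=17
  ####.|.  b30=0 t=0,i=14
  ###.#|.  b29=0 t=0,i=8
  ###..|.  b28=0 t=0,i=15
  ##.##|#  b27=1 t=0,i=5
  ##.#.|.  b26=0 t=0,i=9
  ##..#|.  b25=0 t=0,i=1
  ##...|#  b24=1 t=0,i=16
  #.###|.  b23=0 t=0,i=6
  #.##.|#  b22=1 t=1,i=19
  #.#.#|#  b21=1 t=0,i=10
  #.#..|.  b20=0 t=2,i=9
  #..##|.  b19=0 t=0,i=2
  #..#.|#  b18=1 t=2,i=11
  #...#|#  b17=1 t=1,i=1
  #....|#  b16=1 t=0,i=17
  .####|.  b15=0 t=0,i=13
  .###.|.  b14=0 t=0,i=7
  .##.#|#  b13=1 t=0,i=4
  .##..|.  b12=0 t=0,i=0
  .#.##|.  b11=0 t=0,i=11
  .#.#.|.  b10=0 t=3,i=14
  .#..#|#  b9=1 t=2,i=10
  .#...|.  b8=0 t=1,i=11
  ..###|#  b7=1 t=1,i=3
  ..##.|#  b6=1 t=0,i=3
  ..#.#|.  b5=0 t=4,i=17
  ..#..|.  b4=0 t=1,i=10
  ...##|#  b3=1 t=0,i=19
  ...#.|#  b2=1 t=1,i=9
  ....#|.  b1=0 t=0,i=18
  .....|.  b0=0 t=1,i=13
  bits 00001001011001110010001011001100 = 157754060

157754060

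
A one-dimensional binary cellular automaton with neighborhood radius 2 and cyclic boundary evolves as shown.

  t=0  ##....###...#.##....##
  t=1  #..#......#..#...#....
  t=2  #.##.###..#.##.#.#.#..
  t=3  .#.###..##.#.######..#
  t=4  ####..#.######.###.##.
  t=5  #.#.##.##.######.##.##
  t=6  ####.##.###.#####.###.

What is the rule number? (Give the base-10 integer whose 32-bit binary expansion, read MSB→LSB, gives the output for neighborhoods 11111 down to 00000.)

4003933265

  ##### -> #   bit 31 = 1  t=3,i=15
  ####. -> #   bit 30 = 1  t=0,i=0
  ###.# -> #   bit 29 = 1  t=4,i=13
  ###.. -> .   bit 28 = 0  t=0,i=1
  ##.## -> #   bit 27 = 1  t=2,i=4
  ##.#. -> #   bit 26 = 1  t=2,i=14
  ##..# -> #   bit 25 = 1  t=2,i=8
  ##... -> .   bit 24 = 0  t=0,i=2
  #.### -> #   bit 23 = 1  t=2,i=5
  #.##. -> .   bit 22 = 0  t=0,i=14
  #.#.# -> #   bit 21 = 1  t=2,i=15
  #.#.. -> .   bit 20 = 0  t=2,i=19
  #..## -> .   bit 19 = 0  t=3,i=7
  #..#. -> #   bit 18 = 1  t=1,i=2
  #...# -> #   bit 17 = 1  t=0,i=10
  #.... -> #   bit 16 = 1  t=0,i=3
  .#### -> .   bit 15 = 0  t=0,i=21
  .###. -> .   bit 14 = 0  t=0,i=7
  .##.# -> #   bit 13 = 1  t=2,i=3
  .##.. -> .   bit 12 = 0  t=0,i=15
  .#.## -> #   bit 11 = 1  t=0,i=13
  .#.#. -> #   bit 10 = 1  t=2,i=16
  .#..# -> .   bit 9 = 0  t=1,i=1
  .#... -> .   bit 8 = 0  t=1,i=4
  ..### -> .   bit 7 = 0  t=0,i=6
  ..##. -> #   bit 6 = 1  t=3,i=8
  ..#.# -> .   bit 5 = 0  t=0,i=12
  ..#.. -> #   bit 4 = 1  t=1,i=0
  ...## -> .   bit 3 = 0  t=0,i=5
  ...#. -> .   bit 2 = 0  t=0,i=11
  ....# -> .   bit 1 = 0  t=0,i=4
  ..... -> #   bit 0 = 1  t=1,i=6
  bits 11101110101001110010110001010001 = 4003933265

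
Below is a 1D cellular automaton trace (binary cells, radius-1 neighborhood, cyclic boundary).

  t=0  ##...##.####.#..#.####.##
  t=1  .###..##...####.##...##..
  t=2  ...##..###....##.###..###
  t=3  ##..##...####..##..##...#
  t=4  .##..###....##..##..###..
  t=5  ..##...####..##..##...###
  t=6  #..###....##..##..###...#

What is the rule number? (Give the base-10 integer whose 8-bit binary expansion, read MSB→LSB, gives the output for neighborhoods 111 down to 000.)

117

  [7] ### => .  t=0,i=0
  [6] ##. => #  t=0,i=1
  [5] #.# => #  t=0,i=7
  [4] #.. => #  t=0,i=2
  [3] .## => .  t=0,i=5
  [2] .#. => #  t=0,i=13
  [1] ..# => .  t=0,i=4
  [0] ... => #  t=0,i=3
  bits 01110101 = 117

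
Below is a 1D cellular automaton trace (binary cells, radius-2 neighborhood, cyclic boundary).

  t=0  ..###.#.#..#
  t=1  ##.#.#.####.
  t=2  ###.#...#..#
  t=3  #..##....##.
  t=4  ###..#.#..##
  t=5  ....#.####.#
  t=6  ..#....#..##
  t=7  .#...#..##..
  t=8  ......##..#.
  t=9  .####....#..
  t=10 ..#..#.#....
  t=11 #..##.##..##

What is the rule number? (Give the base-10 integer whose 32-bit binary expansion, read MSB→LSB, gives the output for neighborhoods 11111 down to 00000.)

224192003

  nb #####: next=.  (t=4,i=0, bit31=0)
  nb ####.: next=.  (t=1,i=9, bit30=0)
  nb ###.#: next=.  (t=0,i=4, bit29=0)
  nb ###..: next=.  (t=4,i=2, bit28=0)
  nb ##.##: next=#  (t=1,i=11, bit27=1)
  nb ##.#.: next=#  (t=0,i=5, bit26=1)
  nb ##..#: next=.  (t=4,i=3, bit25=0)
  nb ##...: next=#  (t=3,i=5, bit24=1)
  nb #.###: next=.  (t=1,i=7, bit23=0)
  nb #.##.: next=#  (t=1,i=0, bit22=1)
  nb #.#.#: next=.  (t=0,i=6, bit21=0)
  nb #.#..: next=#  (t=0,i=8, bit20=1)
  nb #..##: next=#  (t=0,i=1, bit19=1)
  nb #..#.: next=#  (t=0,i=10, bit18=1)
  nb #...#: next=.  (t=2,i=6, bit17=0)
  nb #....: next=.  (t=3,i=6, bit16=0)
  nb .####: next=#  (t=1,i=8, bit15=1)
  nb .###.: next=#  (t=0,i=3, bit14=1)
  nb .##.#: next=#  (t=1,i=1, bit13=1)
  nb .##..: next=.  (t=3,i=4, bit12=0)
  nb .#.##: next=.  (t=1,i=6, bit11=0)
  nb .#.#.: next=#  (t=0,i=7, bit10=1)
  nb .#..#: next=#  (t=0,i=0, bit9=1)
  nb .#...: next=.  (t=2,i=5, bit8=0)
  nb ..###: next=.  (t=0,i=2, bit7=0)
  nb ..##.: next=.  (t=3,i=3, bit6=0)
  nb ..#.#: next=.  (t=4,i=5, bit5=0)
  nb ..#..: next=.  (t=0,i=11, bit4=0)
  nb ...##: next=.  (t=3,i=8, bit3=0)
  nb ...#.: next=.  (t=2,i=7, bit2=0)
  nb ....#: next=#  (t=3,i=7, bit1=1)
  nb .....: next=#  (t=8,i=1, bit0=1)
  bits 00001101010111001110011000000011 = 224192003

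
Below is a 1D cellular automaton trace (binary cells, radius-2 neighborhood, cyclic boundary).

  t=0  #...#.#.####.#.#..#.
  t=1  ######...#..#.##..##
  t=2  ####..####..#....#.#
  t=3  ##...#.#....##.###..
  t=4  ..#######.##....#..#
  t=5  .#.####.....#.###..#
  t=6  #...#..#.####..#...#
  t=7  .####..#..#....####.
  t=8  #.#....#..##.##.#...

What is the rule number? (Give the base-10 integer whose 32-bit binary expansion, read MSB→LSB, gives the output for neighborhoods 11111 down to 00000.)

  [31] ##### => #  t=1,i=0
  [30] ####. => .  t=0,i=10
  [29] ###.# => .  t=0,i=11
  [28] ###.. => .  t=1,i=5
  [27] ##.## => .  t=3,i=14
  [26] ##.#. => #  t=0,i=12
  [25] ##..# => .  t=1,i=16
  [24] ##... => #  t=1,i=6
  [23] #.### => .  t=0,i=8
  [22] #.##. => .  t=1,i=14
  [21] #.#.# => .  t=0,i=6
  [20] #.#.. => #  t=0,i=0
  [19] #..## => #  t=1,i=17
  [18] #..#. => .  t=0,i=17
  [17] #...# => #  t=0,i=2
  [16] #.... => .  t=2,i=14
  [15] .#### => #  t=0,i=9
  [14] .###. => #  t=3,i=16
  [13] .##.# => .  t=3,i=13
  [12] .##.. => .  t=1,i=15
  [11] .#.## => .  t=0,i=7
  [10] .#.#. => #  t=0,i=5
  [9] .#..# => .  t=0,i=16
  [8] .#... => #  t=0,i=1
  [7] ..### => .  t=1,i=18
  [6] ..##. => .  t=3,i=0
  [5] ..#.# => #  t=0,i=4
  [4] ..#.. => #  t=1,i=9
  [3] ...## => #  t=3,i=11
  [2] ...#. => #  t=0,i=3
  [1] ....# => #  t=2,i=15
  [0] ..... => #  t=5,i=9
  bits 10000101000110101100010100111111 = 2233124159

2233124159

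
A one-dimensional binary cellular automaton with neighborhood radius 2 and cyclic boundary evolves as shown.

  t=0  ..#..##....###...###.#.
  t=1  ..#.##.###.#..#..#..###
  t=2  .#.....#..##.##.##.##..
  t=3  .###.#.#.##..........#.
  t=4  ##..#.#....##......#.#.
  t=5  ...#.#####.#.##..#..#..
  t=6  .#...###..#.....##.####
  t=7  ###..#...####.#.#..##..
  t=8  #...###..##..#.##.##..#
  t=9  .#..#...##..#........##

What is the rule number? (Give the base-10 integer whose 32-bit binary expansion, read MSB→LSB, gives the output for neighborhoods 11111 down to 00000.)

2241693138

  [31] ##### => #  t=5,i=7
  [30] ####. => .  t=5,i=8
  [29] ###.# => .  t=0,i=19
  [28] ###.. => .  t=0,i=13
  [27] ##.## => .  t=1,i=6
  [26] ##.#. => #  t=0,i=20
  [25] ##..# => .  t=1,i=0
  [24] ##... => #  t=0,i=7
  [23] #.### => #  t=1,i=7
  [22] #.##. => .  t=1,i=4
  [21] #.#.# => .  t=3,i=5
  [20] #.#.. => #  t=0,i=21
  [19] #..## => #  t=0,i=4
  [18] #..#. => #  t=1,i=1
  [17] #...# => .  t=0,i=0
  [16] #.... => #  t=0,i=8
  [15] .#### => #  t=5,i=6
  [14] .###. => .  t=0,i=12
  [13] .##.# => .  t=1,i=5
  [12] .##.. => .  t=0,i=6
  [11] .#.## => .  t=1,i=3
  [10] .#.#. => #  t=3,i=6
  [9] .#..# => .  t=0,i=3
  [8] .#... => #  t=0,i=22
  [7] ..### => #  t=0,i=11
  [6] ..##. => #  t=0,i=5
  [5] ..#.# => .  t=1,i=2
  [4] ..#.. => #  t=0,i=2
  [3] ...## => .  t=0,i=10
  [2] ...#. => .  t=0,i=1
  [1] ....# => #  t=0,i=9
  [0] ..... => .  t=2,i=4
  bits 10000101100111011000010111010010 = 2241693138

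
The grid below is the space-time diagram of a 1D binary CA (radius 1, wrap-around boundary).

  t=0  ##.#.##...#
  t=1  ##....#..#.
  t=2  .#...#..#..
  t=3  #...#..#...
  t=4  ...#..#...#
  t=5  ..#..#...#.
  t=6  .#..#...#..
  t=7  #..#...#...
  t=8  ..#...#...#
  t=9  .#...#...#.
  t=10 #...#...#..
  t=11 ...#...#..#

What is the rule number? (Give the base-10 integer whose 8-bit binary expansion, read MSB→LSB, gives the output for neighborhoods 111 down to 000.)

  ### -> #   bit 7 = 1  t=0,i=0
  ##. -> #   bit 6 = 1  t=0,i=1
  #.# -> .   bit 5 = 0  t=0,i=2
  #.. -> .   bit 4 = 0  t=0,i=7
  .## -> .   bit 3 = 0  t=0,i=5
  .#. -> .   bit 2 = 0  t=0,i=3
  ..# -> #   bit 1 = 1  t=0,i=9
  ... -> .   bit 0 = 0  t=0,i=8
  bits 11000010 = 194

194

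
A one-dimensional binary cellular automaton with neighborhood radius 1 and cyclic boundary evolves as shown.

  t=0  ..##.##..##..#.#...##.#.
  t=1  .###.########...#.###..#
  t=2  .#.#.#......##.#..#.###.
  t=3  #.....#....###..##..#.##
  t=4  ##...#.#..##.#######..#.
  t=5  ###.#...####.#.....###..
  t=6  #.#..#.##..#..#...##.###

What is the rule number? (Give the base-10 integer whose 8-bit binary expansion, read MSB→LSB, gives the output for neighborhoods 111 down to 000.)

  ###|.  b7=0 t=1,i=2
  ##.|#  b6=1 t=0,i=3
  #.#|.  b5=0 t=0,i=4
  #..|#  b4=1 t=0,i=7
  .##|#  b3=1 t=0,i=2
  .#.|.  b2=0 t=0,i=13
  ..#|#  b1=1 t=0,i=1
  ...|.  b0=0 t=0,i=0
  bits 01011010 = 90

90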